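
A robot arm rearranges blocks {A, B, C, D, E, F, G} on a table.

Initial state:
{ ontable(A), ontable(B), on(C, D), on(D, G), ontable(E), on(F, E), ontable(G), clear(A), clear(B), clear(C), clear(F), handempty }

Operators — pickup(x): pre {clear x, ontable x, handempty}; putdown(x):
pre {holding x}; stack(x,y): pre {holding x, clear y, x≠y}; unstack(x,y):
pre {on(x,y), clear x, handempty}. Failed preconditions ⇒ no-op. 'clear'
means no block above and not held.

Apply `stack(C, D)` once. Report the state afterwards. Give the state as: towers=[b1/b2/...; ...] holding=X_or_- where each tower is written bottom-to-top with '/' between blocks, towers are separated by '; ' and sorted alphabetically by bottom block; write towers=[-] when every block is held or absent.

towers=[A; B; E/F; G/D/C] holding=-

before: towers=[A; B; E/F; G/D/C] holding=-
pre[stack(C, D)]: holding(C) ✗, clear(D) ✗, C≠D ✓
holding(C), clear(D) unmet → stack(C, D) is a no-op
after:  towers=[A; B; E/F; G/D/C] holding=-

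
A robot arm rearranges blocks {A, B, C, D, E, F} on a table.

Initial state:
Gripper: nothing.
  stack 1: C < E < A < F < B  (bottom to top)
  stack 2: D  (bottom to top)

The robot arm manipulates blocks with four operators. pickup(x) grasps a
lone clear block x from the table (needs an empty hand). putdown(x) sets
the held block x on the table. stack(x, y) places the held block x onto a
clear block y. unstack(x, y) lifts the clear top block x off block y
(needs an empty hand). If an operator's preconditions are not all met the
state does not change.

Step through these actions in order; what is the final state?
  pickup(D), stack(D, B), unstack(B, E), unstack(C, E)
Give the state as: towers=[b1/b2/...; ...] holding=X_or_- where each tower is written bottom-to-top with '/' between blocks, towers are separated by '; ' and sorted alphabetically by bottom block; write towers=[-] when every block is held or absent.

towers=[C/E/A/F/B/D] holding=-

step 1 (pickup(D)): towers=[C/E/A/F/B] holding=D
step 2 (stack(D, B)): towers=[C/E/A/F/B/D] holding=-
step 3 (unstack(B, E)) [no-op]: towers=[C/E/A/F/B/D] holding=-
step 4 (unstack(C, E)) [no-op]: towers=[C/E/A/F/B/D] holding=-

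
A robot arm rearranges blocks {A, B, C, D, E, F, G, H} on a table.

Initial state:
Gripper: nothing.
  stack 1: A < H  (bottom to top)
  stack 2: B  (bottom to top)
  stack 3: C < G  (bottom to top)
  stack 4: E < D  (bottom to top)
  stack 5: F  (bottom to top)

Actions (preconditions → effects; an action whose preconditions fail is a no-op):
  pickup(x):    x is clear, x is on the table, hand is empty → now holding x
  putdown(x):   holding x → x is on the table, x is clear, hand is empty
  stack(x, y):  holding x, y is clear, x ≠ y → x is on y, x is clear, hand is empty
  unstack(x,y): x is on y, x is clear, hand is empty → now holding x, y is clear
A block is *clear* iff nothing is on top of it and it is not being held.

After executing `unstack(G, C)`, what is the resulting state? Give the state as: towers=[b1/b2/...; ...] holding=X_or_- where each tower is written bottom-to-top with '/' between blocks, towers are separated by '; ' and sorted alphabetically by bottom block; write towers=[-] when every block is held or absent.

towers=[A/H; B; C; E/D; F] holding=G

before: towers=[A/H; B; C/G; E/D; F] holding=-
pre[unstack(G, C)]: on(G,C) ok, clear(G) ok, handempty ok
all met → apply unstack(G, C)
after:  towers=[A/H; B; C; E/D; F] holding=G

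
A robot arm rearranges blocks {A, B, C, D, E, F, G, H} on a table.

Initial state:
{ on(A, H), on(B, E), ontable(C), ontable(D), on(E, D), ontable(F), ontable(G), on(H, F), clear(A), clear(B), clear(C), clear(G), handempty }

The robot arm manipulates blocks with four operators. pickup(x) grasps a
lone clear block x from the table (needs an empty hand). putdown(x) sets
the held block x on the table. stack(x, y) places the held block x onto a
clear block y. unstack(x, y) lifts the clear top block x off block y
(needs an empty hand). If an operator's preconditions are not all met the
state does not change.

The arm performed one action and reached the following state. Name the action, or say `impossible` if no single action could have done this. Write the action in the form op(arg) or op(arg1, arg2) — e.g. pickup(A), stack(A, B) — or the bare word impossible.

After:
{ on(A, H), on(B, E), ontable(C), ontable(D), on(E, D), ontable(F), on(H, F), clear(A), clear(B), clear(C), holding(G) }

target: towers=[C; D/E/B; F/H/A] holding=G
         pickup(G) → towers=[C; D/E/B; F/H/A] holding=G  ← match
     unstack(A, H) → towers=[C; D/E/B; F/H; G] holding=A
     unstack(B, E) → towers=[C; D/E; F/H/A; G] holding=B
         pickup(C) → towers=[D/E/B; F/H/A; G] holding=C

pickup(G)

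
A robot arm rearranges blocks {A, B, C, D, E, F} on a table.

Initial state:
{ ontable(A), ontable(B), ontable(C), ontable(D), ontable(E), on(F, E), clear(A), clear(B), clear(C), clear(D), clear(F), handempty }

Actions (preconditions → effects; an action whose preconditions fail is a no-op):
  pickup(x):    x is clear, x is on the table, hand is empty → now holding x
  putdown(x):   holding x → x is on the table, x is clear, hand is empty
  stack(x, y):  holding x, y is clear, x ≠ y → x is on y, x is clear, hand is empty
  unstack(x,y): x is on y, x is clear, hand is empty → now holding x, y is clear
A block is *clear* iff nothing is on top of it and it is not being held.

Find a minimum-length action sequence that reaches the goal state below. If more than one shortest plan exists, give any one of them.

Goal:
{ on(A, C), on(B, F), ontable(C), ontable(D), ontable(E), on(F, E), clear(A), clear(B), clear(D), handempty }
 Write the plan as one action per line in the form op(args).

step 1 (pickup(B)): towers=[A; C; D; E/F] holding=B
step 2 (stack(B, F)): towers=[A; C; D; E/F/B] holding=-
step 3 (pickup(A)): towers=[C; D; E/F/B] holding=A
step 4 (stack(A, C)): towers=[C/A; D; E/F/B] holding=-
goal check: towers=[C/A; D; E/F/B] holding=- — reached (length 4, optimal by BFS)

pickup(B)
stack(B, F)
pickup(A)
stack(A, C)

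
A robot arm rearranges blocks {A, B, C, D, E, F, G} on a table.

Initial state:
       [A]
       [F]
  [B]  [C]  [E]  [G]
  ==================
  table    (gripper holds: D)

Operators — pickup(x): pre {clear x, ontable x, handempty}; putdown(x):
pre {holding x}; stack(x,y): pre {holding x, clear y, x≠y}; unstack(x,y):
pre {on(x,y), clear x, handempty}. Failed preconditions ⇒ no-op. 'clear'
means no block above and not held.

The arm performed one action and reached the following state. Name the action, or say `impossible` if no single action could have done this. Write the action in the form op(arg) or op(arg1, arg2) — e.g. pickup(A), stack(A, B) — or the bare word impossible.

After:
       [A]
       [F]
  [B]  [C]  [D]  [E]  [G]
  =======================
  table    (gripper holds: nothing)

target: towers=[B; C/F/A; D; E; G] holding=-
        putdown(D) → towers=[B; C/F/A; D; E; G] holding=-  ← match
       stack(D, B) → towers=[B/D; C/F/A; E; G] holding=-
       stack(D, G) → towers=[B; C/F/A; E; G/D] holding=-
       stack(D, A) → towers=[B; C/F/A/D; E; G] holding=-
       stack(D, E) → towers=[B; C/F/A; E/D; G] holding=-

putdown(D)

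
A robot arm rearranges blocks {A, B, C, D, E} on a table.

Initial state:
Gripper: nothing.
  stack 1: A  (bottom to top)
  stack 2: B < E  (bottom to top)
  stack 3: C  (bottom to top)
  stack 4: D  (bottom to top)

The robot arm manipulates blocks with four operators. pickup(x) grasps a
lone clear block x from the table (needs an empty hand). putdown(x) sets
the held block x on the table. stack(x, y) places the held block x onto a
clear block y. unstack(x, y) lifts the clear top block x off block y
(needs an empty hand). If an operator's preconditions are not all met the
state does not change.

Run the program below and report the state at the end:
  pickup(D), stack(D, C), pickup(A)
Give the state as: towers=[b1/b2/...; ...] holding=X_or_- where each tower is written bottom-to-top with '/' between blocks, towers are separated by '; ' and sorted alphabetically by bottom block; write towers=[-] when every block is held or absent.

towers=[B/E; C/D] holding=A

step 1 (pickup(D)): towers=[A; B/E; C] holding=D
step 2 (stack(D, C)): towers=[A; B/E; C/D] holding=-
step 3 (pickup(A)): towers=[B/E; C/D] holding=A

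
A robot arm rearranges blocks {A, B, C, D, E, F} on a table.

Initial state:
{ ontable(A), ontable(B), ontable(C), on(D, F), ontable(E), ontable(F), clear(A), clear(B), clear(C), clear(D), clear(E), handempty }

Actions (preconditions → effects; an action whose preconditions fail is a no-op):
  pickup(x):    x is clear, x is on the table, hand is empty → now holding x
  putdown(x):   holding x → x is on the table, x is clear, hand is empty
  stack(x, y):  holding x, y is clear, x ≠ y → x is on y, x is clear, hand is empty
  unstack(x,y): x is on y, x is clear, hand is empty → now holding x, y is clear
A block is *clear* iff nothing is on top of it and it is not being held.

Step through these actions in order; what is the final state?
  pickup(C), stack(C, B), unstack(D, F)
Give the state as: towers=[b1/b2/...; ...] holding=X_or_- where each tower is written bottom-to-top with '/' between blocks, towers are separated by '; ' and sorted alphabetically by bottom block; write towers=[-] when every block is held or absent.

step 1 (pickup(C)): towers=[A; B; E; F/D] holding=C
step 2 (stack(C, B)): towers=[A; B/C; E; F/D] holding=-
step 3 (unstack(D, F)): towers=[A; B/C; E; F] holding=D

towers=[A; B/C; E; F] holding=D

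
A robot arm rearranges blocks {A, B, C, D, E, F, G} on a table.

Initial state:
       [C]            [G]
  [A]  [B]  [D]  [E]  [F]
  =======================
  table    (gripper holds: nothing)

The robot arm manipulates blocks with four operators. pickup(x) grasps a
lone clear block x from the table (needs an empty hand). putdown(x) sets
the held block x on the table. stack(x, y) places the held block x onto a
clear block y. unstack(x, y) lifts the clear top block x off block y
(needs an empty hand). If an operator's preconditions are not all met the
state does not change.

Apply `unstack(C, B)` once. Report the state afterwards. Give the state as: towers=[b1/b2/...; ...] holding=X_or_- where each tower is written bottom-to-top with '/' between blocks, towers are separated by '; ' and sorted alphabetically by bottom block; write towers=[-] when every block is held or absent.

before: towers=[A; B/C; D; E; F/G] holding=-
pre[unstack(C, B)]: on(C,B) yes, clear(C) yes, handempty yes
all met → apply unstack(C, B)
after:  towers=[A; B; D; E; F/G] holding=C

towers=[A; B; D; E; F/G] holding=C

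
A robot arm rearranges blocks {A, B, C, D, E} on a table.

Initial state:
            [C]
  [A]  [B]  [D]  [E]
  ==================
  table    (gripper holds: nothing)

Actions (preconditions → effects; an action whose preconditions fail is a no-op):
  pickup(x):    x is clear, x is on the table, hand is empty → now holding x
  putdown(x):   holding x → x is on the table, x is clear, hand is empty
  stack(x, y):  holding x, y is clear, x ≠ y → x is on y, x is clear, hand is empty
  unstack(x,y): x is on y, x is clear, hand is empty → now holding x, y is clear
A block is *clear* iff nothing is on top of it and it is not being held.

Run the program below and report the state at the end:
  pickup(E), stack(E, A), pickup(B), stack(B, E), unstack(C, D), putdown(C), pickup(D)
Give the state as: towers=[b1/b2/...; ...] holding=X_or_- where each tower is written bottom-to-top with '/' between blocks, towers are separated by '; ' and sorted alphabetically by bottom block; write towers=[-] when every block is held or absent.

step 1 (pickup(E)): towers=[A; B; D/C] holding=E
step 2 (stack(E, A)): towers=[A/E; B; D/C] holding=-
step 3 (pickup(B)): towers=[A/E; D/C] holding=B
step 4 (stack(B, E)): towers=[A/E/B; D/C] holding=-
step 5 (unstack(C, D)): towers=[A/E/B; D] holding=C
step 6 (putdown(C)): towers=[A/E/B; C; D] holding=-
step 7 (pickup(D)): towers=[A/E/B; C] holding=D

towers=[A/E/B; C] holding=D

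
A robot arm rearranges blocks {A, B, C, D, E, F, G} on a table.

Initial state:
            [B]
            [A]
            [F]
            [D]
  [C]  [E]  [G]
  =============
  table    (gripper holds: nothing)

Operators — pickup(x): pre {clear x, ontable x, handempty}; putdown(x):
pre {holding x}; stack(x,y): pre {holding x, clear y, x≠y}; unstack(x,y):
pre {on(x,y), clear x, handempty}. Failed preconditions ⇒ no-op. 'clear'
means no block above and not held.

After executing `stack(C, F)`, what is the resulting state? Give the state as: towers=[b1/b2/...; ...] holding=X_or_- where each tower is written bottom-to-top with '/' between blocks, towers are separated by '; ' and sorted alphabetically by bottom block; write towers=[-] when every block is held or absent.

before: towers=[C; E; G/D/F/A/B] holding=-
pre[stack(C, F)]: holding(C) ✗, clear(F) ✗, C≠F ✓
holding(C), clear(F) unmet → stack(C, F) is a no-op
after:  towers=[C; E; G/D/F/A/B] holding=-

towers=[C; E; G/D/F/A/B] holding=-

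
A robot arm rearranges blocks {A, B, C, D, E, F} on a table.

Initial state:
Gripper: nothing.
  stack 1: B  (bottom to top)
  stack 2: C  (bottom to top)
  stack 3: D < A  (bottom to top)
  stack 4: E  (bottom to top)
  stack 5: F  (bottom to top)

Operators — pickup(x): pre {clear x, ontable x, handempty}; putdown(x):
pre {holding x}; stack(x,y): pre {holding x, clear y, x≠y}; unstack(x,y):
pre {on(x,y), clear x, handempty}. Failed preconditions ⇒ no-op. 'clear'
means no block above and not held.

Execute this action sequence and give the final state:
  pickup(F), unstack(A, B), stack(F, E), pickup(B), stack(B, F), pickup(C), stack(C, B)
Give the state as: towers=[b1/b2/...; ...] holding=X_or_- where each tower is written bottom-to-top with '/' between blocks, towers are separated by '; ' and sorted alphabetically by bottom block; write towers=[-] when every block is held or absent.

towers=[D/A; E/F/B/C] holding=-

step 1 (pickup(F)): towers=[B; C; D/A; E] holding=F
step 2 (unstack(A, B)) [no-op]: towers=[B; C; D/A; E] holding=F
step 3 (stack(F, E)): towers=[B; C; D/A; E/F] holding=-
step 4 (pickup(B)): towers=[C; D/A; E/F] holding=B
step 5 (stack(B, F)): towers=[C; D/A; E/F/B] holding=-
step 6 (pickup(C)): towers=[D/A; E/F/B] holding=C
step 7 (stack(C, B)): towers=[D/A; E/F/B/C] holding=-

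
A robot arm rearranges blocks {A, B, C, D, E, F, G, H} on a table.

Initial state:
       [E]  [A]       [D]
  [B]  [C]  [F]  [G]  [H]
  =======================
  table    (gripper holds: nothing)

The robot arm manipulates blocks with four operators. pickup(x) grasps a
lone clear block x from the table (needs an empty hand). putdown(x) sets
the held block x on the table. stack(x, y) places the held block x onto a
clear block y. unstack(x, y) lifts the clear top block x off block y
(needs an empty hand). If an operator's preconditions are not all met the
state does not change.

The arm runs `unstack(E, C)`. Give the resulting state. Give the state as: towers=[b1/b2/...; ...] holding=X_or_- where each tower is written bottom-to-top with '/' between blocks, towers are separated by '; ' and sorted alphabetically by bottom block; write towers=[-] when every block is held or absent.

towers=[B; C; F/A; G; H/D] holding=E

before: towers=[B; C/E; F/A; G; H/D] holding=-
pre[unstack(E, C)]: on(E,C) ok, clear(E) ok, handempty ok
all met → apply unstack(E, C)
after:  towers=[B; C; F/A; G; H/D] holding=E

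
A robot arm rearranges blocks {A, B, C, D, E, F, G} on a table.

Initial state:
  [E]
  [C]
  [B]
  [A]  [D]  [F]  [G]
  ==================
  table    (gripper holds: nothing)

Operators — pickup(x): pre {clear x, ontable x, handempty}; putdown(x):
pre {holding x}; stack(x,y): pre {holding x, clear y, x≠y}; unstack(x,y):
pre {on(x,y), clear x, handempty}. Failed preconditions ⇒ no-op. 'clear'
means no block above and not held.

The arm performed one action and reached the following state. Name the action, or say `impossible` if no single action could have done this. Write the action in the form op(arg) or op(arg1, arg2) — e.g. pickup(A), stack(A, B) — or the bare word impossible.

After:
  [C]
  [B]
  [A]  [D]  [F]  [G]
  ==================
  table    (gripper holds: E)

unstack(E, C)

target: towers=[A/B/C; D; F; G] holding=E
         pickup(F) → towers=[A/B/C/E; D; G] holding=F
         pickup(G) → towers=[A/B/C/E; D; F] holding=G
         pickup(D) → towers=[A/B/C/E; F; G] holding=D
     unstack(E, C) → towers=[A/B/C; D; F; G] holding=E  ← match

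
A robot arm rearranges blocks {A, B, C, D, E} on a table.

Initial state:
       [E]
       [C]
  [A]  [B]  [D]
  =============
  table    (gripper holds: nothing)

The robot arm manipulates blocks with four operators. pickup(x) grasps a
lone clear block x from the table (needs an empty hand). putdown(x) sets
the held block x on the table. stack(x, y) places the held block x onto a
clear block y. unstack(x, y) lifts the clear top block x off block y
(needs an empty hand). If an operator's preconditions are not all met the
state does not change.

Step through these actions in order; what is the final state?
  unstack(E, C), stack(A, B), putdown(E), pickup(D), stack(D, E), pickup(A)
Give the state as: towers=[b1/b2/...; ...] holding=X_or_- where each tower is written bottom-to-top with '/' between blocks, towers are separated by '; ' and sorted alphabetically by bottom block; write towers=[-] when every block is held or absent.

step 1 (unstack(E, C)): towers=[A; B/C; D] holding=E
step 2 (stack(A, B)) [no-op]: towers=[A; B/C; D] holding=E
step 3 (putdown(E)): towers=[A; B/C; D; E] holding=-
step 4 (pickup(D)): towers=[A; B/C; E] holding=D
step 5 (stack(D, E)): towers=[A; B/C; E/D] holding=-
step 6 (pickup(A)): towers=[B/C; E/D] holding=A

towers=[B/C; E/D] holding=A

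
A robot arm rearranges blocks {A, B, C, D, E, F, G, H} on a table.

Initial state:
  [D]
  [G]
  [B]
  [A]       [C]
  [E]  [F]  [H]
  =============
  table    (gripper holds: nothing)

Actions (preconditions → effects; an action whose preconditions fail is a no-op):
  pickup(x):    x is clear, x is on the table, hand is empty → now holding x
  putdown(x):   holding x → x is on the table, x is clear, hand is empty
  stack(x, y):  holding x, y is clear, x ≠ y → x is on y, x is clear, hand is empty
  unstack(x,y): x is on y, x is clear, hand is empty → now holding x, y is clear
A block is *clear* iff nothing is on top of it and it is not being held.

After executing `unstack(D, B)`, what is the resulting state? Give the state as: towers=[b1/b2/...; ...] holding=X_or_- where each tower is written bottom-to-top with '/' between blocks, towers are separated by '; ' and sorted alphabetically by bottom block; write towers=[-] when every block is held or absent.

before: towers=[E/A/B/G/D; F; H/C] holding=-
pre[unstack(D, B)]: on(D,B) ✗, clear(D) ✓, handempty ✓
on(D,B) unmet → unstack(D, B) is a no-op
after:  towers=[E/A/B/G/D; F; H/C] holding=-

towers=[E/A/B/G/D; F; H/C] holding=-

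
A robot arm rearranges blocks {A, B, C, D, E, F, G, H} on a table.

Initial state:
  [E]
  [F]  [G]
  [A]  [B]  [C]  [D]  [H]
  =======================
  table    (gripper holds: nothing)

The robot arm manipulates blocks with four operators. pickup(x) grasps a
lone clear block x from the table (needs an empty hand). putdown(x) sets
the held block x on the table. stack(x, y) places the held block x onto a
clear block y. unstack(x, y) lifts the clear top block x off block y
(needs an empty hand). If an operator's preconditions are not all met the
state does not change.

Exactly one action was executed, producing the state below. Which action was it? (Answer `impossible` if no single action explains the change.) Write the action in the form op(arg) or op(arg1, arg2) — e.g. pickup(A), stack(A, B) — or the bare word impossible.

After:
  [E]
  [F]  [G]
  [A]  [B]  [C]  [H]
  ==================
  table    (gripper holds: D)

target: towers=[A/F/E; B/G; C; H] holding=D
     unstack(G, B) → towers=[A/F/E; B; C; D; H] holding=G
     unstack(E, F) → towers=[A/F; B/G; C; D; H] holding=E
         pickup(H) → towers=[A/F/E; B/G; C; D] holding=H
         pickup(D) → towers=[A/F/E; B/G; C; H] holding=D  ← match
         pickup(C) → towers=[A/F/E; B/G; D; H] holding=C

pickup(D)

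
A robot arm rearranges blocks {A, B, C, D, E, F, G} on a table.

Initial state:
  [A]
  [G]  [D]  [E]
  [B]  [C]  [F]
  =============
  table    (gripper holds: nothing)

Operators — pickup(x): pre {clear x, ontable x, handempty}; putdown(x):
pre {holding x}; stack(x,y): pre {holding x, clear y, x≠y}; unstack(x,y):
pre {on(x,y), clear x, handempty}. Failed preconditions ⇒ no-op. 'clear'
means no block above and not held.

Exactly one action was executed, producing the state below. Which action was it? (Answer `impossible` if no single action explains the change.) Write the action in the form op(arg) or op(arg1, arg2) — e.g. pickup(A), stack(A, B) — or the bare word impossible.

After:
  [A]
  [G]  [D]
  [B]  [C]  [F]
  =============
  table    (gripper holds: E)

target: towers=[B/G/A; C/D; F] holding=E
     unstack(D, C) → towers=[B/G/A; C; F/E] holding=D
     unstack(A, G) → towers=[B/G; C/D; F/E] holding=A
     unstack(E, F) → towers=[B/G/A; C/D; F] holding=E  ← match

unstack(E, F)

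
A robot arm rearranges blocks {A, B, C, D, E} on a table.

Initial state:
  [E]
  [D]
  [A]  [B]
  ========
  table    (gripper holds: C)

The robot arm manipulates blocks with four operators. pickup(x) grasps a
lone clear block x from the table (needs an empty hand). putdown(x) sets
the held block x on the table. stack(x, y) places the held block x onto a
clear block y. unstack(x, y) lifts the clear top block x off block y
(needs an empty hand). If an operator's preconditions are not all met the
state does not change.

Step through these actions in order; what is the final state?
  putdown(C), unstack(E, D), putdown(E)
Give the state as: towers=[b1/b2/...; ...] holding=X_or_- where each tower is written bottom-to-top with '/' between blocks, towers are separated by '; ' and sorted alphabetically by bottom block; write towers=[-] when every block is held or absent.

towers=[A/D; B; C; E] holding=-

step 1 (putdown(C)): towers=[A/D/E; B; C] holding=-
step 2 (unstack(E, D)): towers=[A/D; B; C] holding=E
step 3 (putdown(E)): towers=[A/D; B; C; E] holding=-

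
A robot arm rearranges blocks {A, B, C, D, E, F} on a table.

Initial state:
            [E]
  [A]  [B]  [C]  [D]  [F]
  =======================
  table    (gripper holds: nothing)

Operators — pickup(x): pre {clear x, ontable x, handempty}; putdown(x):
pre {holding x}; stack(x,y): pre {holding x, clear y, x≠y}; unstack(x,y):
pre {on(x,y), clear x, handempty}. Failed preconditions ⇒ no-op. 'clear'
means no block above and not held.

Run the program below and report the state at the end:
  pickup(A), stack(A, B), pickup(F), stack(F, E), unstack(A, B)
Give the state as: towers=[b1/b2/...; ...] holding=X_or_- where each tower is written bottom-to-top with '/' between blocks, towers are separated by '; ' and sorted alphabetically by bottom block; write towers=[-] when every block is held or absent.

towers=[B; C/E/F; D] holding=A

step 1 (pickup(A)): towers=[B; C/E; D; F] holding=A
step 2 (stack(A, B)): towers=[B/A; C/E; D; F] holding=-
step 3 (pickup(F)): towers=[B/A; C/E; D] holding=F
step 4 (stack(F, E)): towers=[B/A; C/E/F; D] holding=-
step 5 (unstack(A, B)): towers=[B; C/E/F; D] holding=A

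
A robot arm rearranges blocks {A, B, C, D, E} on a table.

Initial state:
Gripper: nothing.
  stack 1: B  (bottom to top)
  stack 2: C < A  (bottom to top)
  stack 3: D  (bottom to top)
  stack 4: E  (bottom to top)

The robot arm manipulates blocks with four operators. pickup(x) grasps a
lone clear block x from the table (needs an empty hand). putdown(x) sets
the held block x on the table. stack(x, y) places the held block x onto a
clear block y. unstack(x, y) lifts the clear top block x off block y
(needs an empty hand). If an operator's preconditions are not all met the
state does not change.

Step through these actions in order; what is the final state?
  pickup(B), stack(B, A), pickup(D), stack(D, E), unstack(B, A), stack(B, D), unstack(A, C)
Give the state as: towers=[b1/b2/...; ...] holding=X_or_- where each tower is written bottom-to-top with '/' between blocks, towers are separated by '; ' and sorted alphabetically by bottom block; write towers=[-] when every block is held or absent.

step 1 (pickup(B)): towers=[C/A; D; E] holding=B
step 2 (stack(B, A)): towers=[C/A/B; D; E] holding=-
step 3 (pickup(D)): towers=[C/A/B; E] holding=D
step 4 (stack(D, E)): towers=[C/A/B; E/D] holding=-
step 5 (unstack(B, A)): towers=[C/A; E/D] holding=B
step 6 (stack(B, D)): towers=[C/A; E/D/B] holding=-
step 7 (unstack(A, C)): towers=[C; E/D/B] holding=A

towers=[C; E/D/B] holding=A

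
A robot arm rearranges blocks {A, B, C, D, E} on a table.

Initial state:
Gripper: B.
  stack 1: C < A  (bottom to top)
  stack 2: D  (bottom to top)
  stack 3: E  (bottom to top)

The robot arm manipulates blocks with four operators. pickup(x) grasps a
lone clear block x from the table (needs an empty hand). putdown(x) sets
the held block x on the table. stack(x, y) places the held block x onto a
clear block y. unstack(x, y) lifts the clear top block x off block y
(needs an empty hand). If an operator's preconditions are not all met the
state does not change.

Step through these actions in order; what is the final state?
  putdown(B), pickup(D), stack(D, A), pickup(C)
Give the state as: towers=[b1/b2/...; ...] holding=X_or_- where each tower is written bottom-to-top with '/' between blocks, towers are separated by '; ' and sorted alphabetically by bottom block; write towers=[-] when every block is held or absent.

towers=[B; C/A/D; E] holding=-

step 1 (putdown(B)): towers=[B; C/A; D; E] holding=-
step 2 (pickup(D)): towers=[B; C/A; E] holding=D
step 3 (stack(D, A)): towers=[B; C/A/D; E] holding=-
step 4 (pickup(C)) [no-op]: towers=[B; C/A/D; E] holding=-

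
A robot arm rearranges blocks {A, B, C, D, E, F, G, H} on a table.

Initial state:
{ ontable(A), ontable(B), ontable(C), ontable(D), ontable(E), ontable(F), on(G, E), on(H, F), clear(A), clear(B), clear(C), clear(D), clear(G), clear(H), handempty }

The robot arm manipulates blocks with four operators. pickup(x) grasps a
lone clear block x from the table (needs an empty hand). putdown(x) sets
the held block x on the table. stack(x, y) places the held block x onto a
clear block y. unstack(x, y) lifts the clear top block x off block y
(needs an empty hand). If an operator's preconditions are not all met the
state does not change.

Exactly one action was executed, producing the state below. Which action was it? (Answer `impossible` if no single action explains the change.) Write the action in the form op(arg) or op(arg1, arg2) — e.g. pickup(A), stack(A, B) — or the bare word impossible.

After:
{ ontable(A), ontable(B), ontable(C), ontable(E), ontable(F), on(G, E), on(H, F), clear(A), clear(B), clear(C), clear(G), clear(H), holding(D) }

pickup(D)

target: towers=[A; B; C; E/G; F/H] holding=D
     unstack(G, E) → towers=[A; B; C; D; E; F/H] holding=G
         pickup(A) → towers=[B; C; D; E/G; F/H] holding=A
     unstack(H, F) → towers=[A; B; C; D; E/G; F] holding=H
         pickup(B) → towers=[A; C; D; E/G; F/H] holding=B
         pickup(D) → towers=[A; B; C; E/G; F/H] holding=D  ← match
         pickup(C) → towers=[A; B; D; E/G; F/H] holding=C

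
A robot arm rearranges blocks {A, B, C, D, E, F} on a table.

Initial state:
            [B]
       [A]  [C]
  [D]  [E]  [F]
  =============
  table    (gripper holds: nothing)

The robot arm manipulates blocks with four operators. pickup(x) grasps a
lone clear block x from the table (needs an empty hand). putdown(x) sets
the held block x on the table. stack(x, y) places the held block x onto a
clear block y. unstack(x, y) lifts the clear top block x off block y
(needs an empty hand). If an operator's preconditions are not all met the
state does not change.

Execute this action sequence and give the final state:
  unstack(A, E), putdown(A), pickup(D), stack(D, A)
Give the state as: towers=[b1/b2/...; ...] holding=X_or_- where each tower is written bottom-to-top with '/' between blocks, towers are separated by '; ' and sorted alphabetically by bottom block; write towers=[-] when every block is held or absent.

towers=[A/D; E; F/C/B] holding=-

step 1 (unstack(A, E)): towers=[D; E; F/C/B] holding=A
step 2 (putdown(A)): towers=[A; D; E; F/C/B] holding=-
step 3 (pickup(D)): towers=[A; E; F/C/B] holding=D
step 4 (stack(D, A)): towers=[A/D; E; F/C/B] holding=-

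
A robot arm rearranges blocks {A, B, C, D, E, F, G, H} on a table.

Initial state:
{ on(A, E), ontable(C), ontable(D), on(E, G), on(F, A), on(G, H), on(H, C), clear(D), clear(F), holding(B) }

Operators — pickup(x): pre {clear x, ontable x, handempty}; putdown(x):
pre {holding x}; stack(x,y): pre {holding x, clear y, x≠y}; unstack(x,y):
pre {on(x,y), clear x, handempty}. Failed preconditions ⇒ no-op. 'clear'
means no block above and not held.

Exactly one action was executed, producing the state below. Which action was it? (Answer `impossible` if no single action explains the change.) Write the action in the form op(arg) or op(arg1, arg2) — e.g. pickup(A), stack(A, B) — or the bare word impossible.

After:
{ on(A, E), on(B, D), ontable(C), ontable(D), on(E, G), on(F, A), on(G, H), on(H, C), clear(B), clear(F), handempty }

target: towers=[C/H/G/E/A/F; D/B] holding=-
        putdown(B) → towers=[B; C/H/G/E/A/F; D] holding=-
       stack(B, F) → towers=[C/H/G/E/A/F/B; D] holding=-
       stack(B, D) → towers=[C/H/G/E/A/F; D/B] holding=-  ← match

stack(B, D)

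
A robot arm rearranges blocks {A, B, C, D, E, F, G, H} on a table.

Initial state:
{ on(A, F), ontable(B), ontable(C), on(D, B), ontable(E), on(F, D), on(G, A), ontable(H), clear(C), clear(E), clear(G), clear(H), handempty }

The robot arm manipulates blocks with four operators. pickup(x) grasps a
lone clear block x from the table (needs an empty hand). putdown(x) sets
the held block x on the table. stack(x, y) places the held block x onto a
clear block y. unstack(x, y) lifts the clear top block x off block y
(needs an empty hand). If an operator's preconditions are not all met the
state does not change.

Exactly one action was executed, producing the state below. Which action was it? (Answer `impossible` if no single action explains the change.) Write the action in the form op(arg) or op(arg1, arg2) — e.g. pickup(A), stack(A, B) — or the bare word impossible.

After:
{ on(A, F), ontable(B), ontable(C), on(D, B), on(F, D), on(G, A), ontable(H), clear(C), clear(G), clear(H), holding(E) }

target: towers=[B/D/F/A/G; C; H] holding=E
     unstack(G, A) → towers=[B/D/F/A; C; E; H] holding=G
         pickup(E) → towers=[B/D/F/A/G; C; H] holding=E  ← match
         pickup(H) → towers=[B/D/F/A/G; C; E] holding=H
         pickup(C) → towers=[B/D/F/A/G; E; H] holding=C

pickup(E)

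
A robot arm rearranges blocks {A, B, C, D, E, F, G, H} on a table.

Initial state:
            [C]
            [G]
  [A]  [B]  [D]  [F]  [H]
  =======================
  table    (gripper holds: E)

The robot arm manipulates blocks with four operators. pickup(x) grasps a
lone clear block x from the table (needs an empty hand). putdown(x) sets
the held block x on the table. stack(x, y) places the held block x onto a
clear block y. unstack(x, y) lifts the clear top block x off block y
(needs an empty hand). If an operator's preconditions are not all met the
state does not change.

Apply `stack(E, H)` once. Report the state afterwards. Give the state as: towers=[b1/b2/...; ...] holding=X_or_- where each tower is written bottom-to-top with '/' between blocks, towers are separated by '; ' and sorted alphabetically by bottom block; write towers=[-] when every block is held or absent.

before: towers=[A; B; D/G/C; F; H] holding=E
pre[stack(E, H)]: holding(E) ok, clear(H) ok, E≠H ok
all met → apply stack(E, H)
after:  towers=[A; B; D/G/C; F; H/E] holding=-

towers=[A; B; D/G/C; F; H/E] holding=-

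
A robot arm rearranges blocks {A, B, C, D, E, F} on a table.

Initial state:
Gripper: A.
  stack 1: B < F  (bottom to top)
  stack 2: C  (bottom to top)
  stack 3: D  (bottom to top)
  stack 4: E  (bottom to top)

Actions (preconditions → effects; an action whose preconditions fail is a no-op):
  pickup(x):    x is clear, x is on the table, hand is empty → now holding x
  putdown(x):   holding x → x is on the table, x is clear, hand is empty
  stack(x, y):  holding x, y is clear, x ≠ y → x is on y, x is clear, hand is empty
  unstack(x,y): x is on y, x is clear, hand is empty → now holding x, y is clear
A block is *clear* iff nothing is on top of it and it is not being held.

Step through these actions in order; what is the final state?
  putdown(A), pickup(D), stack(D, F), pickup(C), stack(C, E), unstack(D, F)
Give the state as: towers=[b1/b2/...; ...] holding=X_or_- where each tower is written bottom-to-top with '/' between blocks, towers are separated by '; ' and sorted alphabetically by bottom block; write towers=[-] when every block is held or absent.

towers=[A; B/F; E/C] holding=D

step 1 (putdown(A)): towers=[A; B/F; C; D; E] holding=-
step 2 (pickup(D)): towers=[A; B/F; C; E] holding=D
step 3 (stack(D, F)): towers=[A; B/F/D; C; E] holding=-
step 4 (pickup(C)): towers=[A; B/F/D; E] holding=C
step 5 (stack(C, E)): towers=[A; B/F/D; E/C] holding=-
step 6 (unstack(D, F)): towers=[A; B/F; E/C] holding=D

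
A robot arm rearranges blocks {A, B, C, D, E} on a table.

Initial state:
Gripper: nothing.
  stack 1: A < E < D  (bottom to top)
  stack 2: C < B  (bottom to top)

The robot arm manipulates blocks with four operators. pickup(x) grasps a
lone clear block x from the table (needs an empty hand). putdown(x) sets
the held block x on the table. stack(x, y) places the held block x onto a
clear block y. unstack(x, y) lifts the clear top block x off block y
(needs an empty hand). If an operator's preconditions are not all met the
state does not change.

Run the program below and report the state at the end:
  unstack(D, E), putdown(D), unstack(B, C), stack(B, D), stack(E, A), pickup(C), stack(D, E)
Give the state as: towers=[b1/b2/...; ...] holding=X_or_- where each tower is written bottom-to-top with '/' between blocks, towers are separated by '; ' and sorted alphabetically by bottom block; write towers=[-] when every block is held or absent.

step 1 (unstack(D, E)): towers=[A/E; C/B] holding=D
step 2 (putdown(D)): towers=[A/E; C/B; D] holding=-
step 3 (unstack(B, C)): towers=[A/E; C; D] holding=B
step 4 (stack(B, D)): towers=[A/E; C; D/B] holding=-
step 5 (stack(E, A)) [no-op]: towers=[A/E; C; D/B] holding=-
step 6 (pickup(C)): towers=[A/E; D/B] holding=C
step 7 (stack(D, E)) [no-op]: towers=[A/E; D/B] holding=C

towers=[A/E; D/B] holding=C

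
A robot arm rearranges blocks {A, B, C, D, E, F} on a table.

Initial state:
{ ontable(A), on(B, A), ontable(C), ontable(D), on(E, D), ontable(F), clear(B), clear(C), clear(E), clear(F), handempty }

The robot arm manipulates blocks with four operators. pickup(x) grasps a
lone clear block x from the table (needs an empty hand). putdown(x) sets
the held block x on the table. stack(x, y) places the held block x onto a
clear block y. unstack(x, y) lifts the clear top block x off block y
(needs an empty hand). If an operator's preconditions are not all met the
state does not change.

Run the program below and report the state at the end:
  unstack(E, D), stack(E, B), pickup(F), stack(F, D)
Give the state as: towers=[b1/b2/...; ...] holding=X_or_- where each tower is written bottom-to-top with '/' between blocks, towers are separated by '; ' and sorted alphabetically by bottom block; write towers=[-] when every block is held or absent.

step 1 (unstack(E, D)): towers=[A/B; C; D; F] holding=E
step 2 (stack(E, B)): towers=[A/B/E; C; D; F] holding=-
step 3 (pickup(F)): towers=[A/B/E; C; D] holding=F
step 4 (stack(F, D)): towers=[A/B/E; C; D/F] holding=-

towers=[A/B/E; C; D/F] holding=-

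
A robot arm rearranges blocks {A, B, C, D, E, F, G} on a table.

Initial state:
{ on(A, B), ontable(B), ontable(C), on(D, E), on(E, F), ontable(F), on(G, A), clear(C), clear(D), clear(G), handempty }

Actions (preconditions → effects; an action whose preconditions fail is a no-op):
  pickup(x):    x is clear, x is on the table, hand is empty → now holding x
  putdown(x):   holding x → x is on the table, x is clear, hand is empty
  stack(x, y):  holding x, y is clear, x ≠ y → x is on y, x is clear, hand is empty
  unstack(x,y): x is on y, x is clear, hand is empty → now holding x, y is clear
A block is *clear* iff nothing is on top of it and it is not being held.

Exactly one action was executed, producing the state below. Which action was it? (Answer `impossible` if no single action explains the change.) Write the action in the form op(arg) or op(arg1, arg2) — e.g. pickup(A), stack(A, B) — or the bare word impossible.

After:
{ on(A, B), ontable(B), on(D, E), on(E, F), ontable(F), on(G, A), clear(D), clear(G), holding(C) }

pickup(C)

target: towers=[B/A/G; F/E/D] holding=C
     unstack(G, A) → towers=[B/A; C; F/E/D] holding=G
     unstack(D, E) → towers=[B/A/G; C; F/E] holding=D
         pickup(C) → towers=[B/A/G; F/E/D] holding=C  ← match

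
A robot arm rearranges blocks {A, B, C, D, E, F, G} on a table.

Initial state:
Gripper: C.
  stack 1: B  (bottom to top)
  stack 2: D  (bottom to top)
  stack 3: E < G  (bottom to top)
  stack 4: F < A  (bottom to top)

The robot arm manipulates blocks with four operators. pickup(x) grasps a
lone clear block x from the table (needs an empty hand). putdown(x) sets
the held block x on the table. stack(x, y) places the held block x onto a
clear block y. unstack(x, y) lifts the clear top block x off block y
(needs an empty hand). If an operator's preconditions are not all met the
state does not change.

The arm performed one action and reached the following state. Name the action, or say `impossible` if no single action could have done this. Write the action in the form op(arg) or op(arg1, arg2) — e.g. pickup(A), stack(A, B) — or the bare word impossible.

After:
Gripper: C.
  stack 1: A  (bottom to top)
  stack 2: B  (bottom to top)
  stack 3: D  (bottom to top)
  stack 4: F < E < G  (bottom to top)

target: towers=[A; B; D; F/E/G] holding=C
        putdown(C) → towers=[B; C; D; E/G; F/A] holding=-
       stack(C, B) → towers=[B/C; D; E/G; F/A] holding=-
       stack(C, G) → towers=[B; D; E/G/C; F/A] holding=-
       stack(C, D) → towers=[B; D/C; E/G; F/A] holding=-
       stack(C, A) → towers=[B; D; E/G; F/A/C] holding=-
none of the 5 applicable actions match → impossible

impossible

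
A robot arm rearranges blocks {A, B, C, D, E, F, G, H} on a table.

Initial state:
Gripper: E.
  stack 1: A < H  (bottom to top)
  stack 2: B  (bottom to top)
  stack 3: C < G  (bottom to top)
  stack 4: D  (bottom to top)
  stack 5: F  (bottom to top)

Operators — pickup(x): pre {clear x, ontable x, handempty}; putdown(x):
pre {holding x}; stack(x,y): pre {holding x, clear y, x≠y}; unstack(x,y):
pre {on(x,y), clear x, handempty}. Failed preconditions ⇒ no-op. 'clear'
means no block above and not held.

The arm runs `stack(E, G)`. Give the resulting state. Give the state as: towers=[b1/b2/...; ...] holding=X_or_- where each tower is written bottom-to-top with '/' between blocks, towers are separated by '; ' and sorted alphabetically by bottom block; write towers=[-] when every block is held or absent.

before: towers=[A/H; B; C/G; D; F] holding=E
pre[stack(E, G)]: holding(E) yes, clear(G) yes, E≠G yes
all met → apply stack(E, G)
after:  towers=[A/H; B; C/G/E; D; F] holding=-

towers=[A/H; B; C/G/E; D; F] holding=-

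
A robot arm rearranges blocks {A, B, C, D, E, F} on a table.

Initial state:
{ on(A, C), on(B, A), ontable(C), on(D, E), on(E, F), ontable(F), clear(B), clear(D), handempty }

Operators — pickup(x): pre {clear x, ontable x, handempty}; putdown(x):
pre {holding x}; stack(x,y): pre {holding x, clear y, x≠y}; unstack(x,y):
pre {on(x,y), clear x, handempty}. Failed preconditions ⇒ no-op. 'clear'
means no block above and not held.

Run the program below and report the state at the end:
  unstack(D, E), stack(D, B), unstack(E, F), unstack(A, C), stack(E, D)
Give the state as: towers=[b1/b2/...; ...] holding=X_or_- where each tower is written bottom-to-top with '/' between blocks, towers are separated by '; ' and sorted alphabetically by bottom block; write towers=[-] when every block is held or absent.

towers=[C/A/B/D/E; F] holding=-

step 1 (unstack(D, E)): towers=[C/A/B; F/E] holding=D
step 2 (stack(D, B)): towers=[C/A/B/D; F/E] holding=-
step 3 (unstack(E, F)): towers=[C/A/B/D; F] holding=E
step 4 (unstack(A, C)) [no-op]: towers=[C/A/B/D; F] holding=E
step 5 (stack(E, D)): towers=[C/A/B/D/E; F] holding=-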